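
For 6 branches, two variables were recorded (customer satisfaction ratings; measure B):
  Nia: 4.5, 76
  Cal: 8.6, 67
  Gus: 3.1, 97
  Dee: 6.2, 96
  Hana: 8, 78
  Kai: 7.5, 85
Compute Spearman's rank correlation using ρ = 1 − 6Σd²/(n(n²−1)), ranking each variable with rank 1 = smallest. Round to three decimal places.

Ranks of variable 1: 2, 6, 1, 3, 5, 4
Ranks of variable 2: 2, 1, 6, 5, 3, 4
d = r₁ − r₂: 0, 5, -5, -2, 2, 0
d²: 0, 25, 25, 4, 4, 0; Σd² = 58
ρ = 1 − 6·58/(6·35) = 1 − 348/210 = -0.657

-0.657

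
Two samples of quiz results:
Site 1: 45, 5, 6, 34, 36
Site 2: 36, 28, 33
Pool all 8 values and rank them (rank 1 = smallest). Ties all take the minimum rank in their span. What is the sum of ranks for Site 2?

Sorted (ascending): 5, 6, 28, 33, 34, 36, 36, 45
The 2 values of 36 occupy positions 6–7 → each gets rank 6.
Site 2 values → pooled ranks: 36→6, 28→3, 33→4
Rank sum = 6 + 3 + 4 = 13

13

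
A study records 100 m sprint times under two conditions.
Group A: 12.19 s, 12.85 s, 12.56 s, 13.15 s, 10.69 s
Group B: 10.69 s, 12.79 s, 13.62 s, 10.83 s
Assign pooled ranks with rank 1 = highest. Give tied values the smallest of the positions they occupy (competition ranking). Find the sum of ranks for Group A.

Sorted (descending): 13.62, 13.15, 12.85, 12.79, 12.56, 12.19, 10.83, 10.69, 10.69
The 2 values of 10.69 occupy positions 8–9 → each gets rank 8.
Group A values → pooled ranks: 12.19→6, 12.85→3, 12.56→5, 13.15→2, 10.69→8
Rank sum = 6 + 3 + 5 + 2 + 8 = 24

24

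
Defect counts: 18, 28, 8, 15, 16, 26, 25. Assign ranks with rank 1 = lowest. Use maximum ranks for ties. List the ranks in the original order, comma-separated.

Sorted (ascending): 8, 15, 16, 18, 25, 26, 28
No ties — each value takes its position as its rank.

4, 7, 1, 2, 3, 6, 5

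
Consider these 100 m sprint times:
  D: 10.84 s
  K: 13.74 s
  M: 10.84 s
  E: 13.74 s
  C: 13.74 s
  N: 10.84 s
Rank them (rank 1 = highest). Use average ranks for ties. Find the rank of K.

Sorted (descending): 13.74, 13.74, 13.74, 10.84, 10.84, 10.84
The 3 values of 13.74 occupy positions 1–3 → average rank 2.
The 3 values of 10.84 occupy positions 4–6 → average rank 5.
K has value 13.74 s → rank 2.

2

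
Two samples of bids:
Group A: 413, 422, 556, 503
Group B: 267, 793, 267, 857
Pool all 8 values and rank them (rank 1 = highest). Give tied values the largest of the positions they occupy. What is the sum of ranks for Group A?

Sorted (descending): 857, 793, 556, 503, 422, 413, 267, 267
The 2 values of 267 occupy positions 7–8 → each gets rank 8.
Group A values → pooled ranks: 413→6, 422→5, 556→3, 503→4
Rank sum = 6 + 5 + 3 + 4 = 18

18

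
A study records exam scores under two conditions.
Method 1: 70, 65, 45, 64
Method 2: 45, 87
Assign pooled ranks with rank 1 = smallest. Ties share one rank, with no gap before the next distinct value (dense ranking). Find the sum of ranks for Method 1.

Sorted (ascending): 45, 45, 64, 65, 70, 87
The 2 values of 45 share dense rank 1.
Remaining distinct values take the next consecutive integers.
Method 1 values → pooled ranks: 70→4, 65→3, 45→1, 64→2
Rank sum = 4 + 3 + 1 + 2 = 10

10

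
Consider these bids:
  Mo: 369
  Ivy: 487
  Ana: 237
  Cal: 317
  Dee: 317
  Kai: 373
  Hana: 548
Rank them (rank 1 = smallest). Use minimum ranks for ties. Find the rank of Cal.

Sorted (ascending): 237, 317, 317, 369, 373, 487, 548
The 2 values of 317 occupy positions 2–3 → each gets rank 2.
Cal has value 317 → rank 2.

2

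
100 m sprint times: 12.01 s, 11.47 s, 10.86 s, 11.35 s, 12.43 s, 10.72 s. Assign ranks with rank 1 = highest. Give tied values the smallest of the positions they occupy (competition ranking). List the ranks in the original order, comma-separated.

Sorted (descending): 12.43, 12.01, 11.47, 11.35, 10.86, 10.72
No ties — each value takes its position as its rank.

2, 3, 5, 4, 1, 6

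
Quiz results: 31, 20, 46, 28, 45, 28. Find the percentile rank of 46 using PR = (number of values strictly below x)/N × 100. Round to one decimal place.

83.3

N = 6.
Strictly below 46: 5. Equal to 46: 1.
PR = 5/6 × 100 = 83.3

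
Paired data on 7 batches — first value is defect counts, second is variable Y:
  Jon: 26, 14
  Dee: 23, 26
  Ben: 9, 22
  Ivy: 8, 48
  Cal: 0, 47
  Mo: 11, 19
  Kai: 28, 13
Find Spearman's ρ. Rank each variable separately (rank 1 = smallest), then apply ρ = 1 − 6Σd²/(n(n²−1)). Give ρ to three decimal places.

Ranks of variable 1: 6, 5, 3, 2, 1, 4, 7
Ranks of variable 2: 2, 5, 4, 7, 6, 3, 1
d = r₁ − r₂: 4, 0, -1, -5, -5, 1, 6
d²: 16, 0, 1, 25, 25, 1, 36; Σd² = 104
ρ = 1 − 6·104/(7·48) = 1 − 624/336 = -0.857

-0.857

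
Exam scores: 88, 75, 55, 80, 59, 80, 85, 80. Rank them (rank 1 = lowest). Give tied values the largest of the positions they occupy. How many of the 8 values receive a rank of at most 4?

Sorted (ascending): 55, 59, 75, 80, 80, 80, 85, 88
The 3 values of 80 occupy positions 4–6 → each gets rank 6.
Ranks ≤ 4: {1, 2, 3} → 3 values.

3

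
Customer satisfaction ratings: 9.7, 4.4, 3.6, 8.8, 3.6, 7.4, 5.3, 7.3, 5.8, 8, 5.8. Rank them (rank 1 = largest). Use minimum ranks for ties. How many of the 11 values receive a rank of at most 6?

Sorted (descending): 9.7, 8.8, 8, 7.4, 7.3, 5.8, 5.8, 5.3, 4.4, 3.6, 3.6
The 2 values of 5.8 occupy positions 6–7 → each gets rank 6.
The 2 values of 3.6 occupy positions 10–11 → each gets rank 10.
Ranks ≤ 6: {1, 2, 3, 4, 5, 6, 6} → 7 values.

7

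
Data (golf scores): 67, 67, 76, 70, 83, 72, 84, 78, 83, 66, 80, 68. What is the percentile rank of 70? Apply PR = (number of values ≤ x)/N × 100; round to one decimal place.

41.7

N = 12.
Strictly below 70: 4. Equal to 70: 1.
PR = 5/12 × 100 = 41.7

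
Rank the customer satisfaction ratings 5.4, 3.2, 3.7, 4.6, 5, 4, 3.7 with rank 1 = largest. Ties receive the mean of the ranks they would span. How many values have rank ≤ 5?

Sorted (descending): 5.4, 5, 4.6, 4, 3.7, 3.7, 3.2
The 2 values of 3.7 occupy positions 5–6 → average rank (5+6)/2 = 5.5.
Ranks ≤ 5: {1, 2, 3, 4} → 4 values.

4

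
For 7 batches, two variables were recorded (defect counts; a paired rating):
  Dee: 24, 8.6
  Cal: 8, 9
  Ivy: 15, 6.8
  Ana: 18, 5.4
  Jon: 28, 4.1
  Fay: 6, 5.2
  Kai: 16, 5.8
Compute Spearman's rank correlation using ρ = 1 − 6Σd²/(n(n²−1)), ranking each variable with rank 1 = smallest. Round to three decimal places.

-0.250

Ranks of variable 1: 6, 2, 3, 5, 7, 1, 4
Ranks of variable 2: 6, 7, 5, 3, 1, 2, 4
d = r₁ − r₂: 0, -5, -2, 2, 6, -1, 0
d²: 0, 25, 4, 4, 36, 1, 0; Σd² = 70
ρ = 1 − 6·70/(7·48) = 1 − 420/336 = -0.250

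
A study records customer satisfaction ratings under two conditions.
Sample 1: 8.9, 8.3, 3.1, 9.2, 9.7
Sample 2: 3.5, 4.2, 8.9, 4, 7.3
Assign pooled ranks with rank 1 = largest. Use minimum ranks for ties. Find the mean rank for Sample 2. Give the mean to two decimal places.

Sorted (descending): 9.7, 9.2, 8.9, 8.9, 8.3, 7.3, 4.2, 4, 3.5, 3.1
The 2 values of 8.9 occupy positions 3–4 → each gets rank 3.
Sample 2 values → pooled ranks: 3.5→9, 4.2→7, 8.9→3, 4→8, 7.3→6
Mean rank = (9 + 7 + 3 + 8 + 6) / 5 = 6.60

6.60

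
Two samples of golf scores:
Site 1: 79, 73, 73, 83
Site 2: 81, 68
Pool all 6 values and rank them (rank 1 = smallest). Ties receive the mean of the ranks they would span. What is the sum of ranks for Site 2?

6

Sorted (ascending): 68, 73, 73, 79, 81, 83
The 2 values of 73 occupy positions 2–3 → average rank (2+3)/2 = 2.5.
Site 2 values → pooled ranks: 81→5, 68→1
Rank sum = 5 + 1 = 6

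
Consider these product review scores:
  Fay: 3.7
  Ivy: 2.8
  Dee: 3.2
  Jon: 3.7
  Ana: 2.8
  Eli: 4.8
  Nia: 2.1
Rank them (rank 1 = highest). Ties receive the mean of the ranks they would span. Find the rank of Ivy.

5.5

Sorted (descending): 4.8, 3.7, 3.7, 3.2, 2.8, 2.8, 2.1
The 2 values of 3.7 occupy positions 2–3 → average rank (2+3)/2 = 2.5.
The 2 values of 2.8 occupy positions 5–6 → average rank (5+6)/2 = 5.5.
Ivy has value 2.8 → rank 5.5.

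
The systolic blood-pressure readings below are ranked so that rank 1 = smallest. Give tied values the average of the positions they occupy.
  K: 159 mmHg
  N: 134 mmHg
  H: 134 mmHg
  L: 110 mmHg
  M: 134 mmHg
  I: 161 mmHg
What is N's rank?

Sorted (ascending): 110, 134, 134, 134, 159, 161
The 3 values of 134 occupy positions 2–4 → average rank 3.
N has value 134 mmHg → rank 3.

3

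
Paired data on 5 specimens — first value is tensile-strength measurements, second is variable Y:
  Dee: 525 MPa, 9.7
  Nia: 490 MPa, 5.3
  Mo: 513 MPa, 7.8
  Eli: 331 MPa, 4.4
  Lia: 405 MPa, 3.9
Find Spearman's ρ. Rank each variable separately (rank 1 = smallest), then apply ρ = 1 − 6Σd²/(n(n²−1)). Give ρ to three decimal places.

Ranks of variable 1: 5, 3, 4, 1, 2
Ranks of variable 2: 5, 3, 4, 2, 1
d = r₁ − r₂: 0, 0, 0, -1, 1
d²: 0, 0, 0, 1, 1; Σd² = 2
ρ = 1 − 6·2/(5·24) = 1 − 12/120 = 0.900

0.900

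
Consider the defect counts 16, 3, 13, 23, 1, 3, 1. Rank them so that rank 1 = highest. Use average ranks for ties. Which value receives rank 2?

Sorted (descending): 23, 16, 13, 3, 3, 1, 1
The 2 values of 3 occupy positions 4–5 → average rank (4+5)/2 = 4.5.
The 2 values of 1 occupy positions 6–7 → average rank (6+7)/2 = 6.5.
Rank 2 → value 16.

16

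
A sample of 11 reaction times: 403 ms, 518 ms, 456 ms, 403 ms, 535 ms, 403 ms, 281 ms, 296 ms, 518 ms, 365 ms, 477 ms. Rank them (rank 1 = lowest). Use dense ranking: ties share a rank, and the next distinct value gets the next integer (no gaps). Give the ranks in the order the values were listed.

Sorted (ascending): 281, 296, 365, 403, 403, 403, 456, 477, 518, 518, 535
The 3 values of 403 share dense rank 4.
The 2 values of 518 share dense rank 7.
Remaining distinct values take the next consecutive integers.

4, 7, 5, 4, 8, 4, 1, 2, 7, 3, 6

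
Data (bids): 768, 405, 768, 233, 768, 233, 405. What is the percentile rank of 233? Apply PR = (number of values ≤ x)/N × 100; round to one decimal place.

N = 7.
Strictly below 233: 0. Equal to 233: 2.
PR = 2/7 × 100 = 28.6

28.6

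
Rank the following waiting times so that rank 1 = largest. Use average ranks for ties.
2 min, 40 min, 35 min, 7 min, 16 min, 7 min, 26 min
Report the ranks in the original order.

Sorted (descending): 40, 35, 26, 16, 7, 7, 2
The 2 values of 7 occupy positions 5–6 → average rank (5+6)/2 = 5.5.

7, 1, 2, 5.5, 4, 5.5, 3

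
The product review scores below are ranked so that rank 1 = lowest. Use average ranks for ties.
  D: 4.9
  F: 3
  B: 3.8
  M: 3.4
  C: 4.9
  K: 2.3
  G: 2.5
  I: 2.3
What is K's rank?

1.5

Sorted (ascending): 2.3, 2.3, 2.5, 3, 3.4, 3.8, 4.9, 4.9
The 2 values of 2.3 occupy positions 1–2 → average rank (1+2)/2 = 1.5.
The 2 values of 4.9 occupy positions 7–8 → average rank (7+8)/2 = 7.5.
K has value 2.3 → rank 1.5.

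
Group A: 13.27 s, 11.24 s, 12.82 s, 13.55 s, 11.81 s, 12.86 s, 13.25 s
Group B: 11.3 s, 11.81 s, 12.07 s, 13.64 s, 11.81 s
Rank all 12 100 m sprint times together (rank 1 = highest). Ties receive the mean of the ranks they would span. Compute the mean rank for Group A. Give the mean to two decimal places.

5.86

Sorted (descending): 13.64, 13.55, 13.27, 13.25, 12.86, 12.82, 12.07, 11.81, 11.81, 11.81, 11.3, 11.24
The 3 values of 11.81 occupy positions 8–10 → average rank 9.
Group A values → pooled ranks: 13.27→3, 11.24→12, 12.82→6, 13.55→2, 11.81→9, 12.86→5, 13.25→4
Mean rank = (3 + 12 + 6 + 2 + 9 + 5 + 4) / 7 = 5.86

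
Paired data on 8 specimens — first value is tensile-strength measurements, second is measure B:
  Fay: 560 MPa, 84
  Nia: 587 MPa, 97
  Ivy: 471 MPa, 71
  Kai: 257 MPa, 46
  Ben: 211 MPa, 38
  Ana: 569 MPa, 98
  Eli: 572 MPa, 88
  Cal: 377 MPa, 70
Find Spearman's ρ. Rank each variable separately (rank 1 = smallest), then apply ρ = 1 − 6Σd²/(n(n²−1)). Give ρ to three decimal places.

0.929

Ranks of variable 1: 5, 8, 4, 2, 1, 6, 7, 3
Ranks of variable 2: 5, 7, 4, 2, 1, 8, 6, 3
d = r₁ − r₂: 0, 1, 0, 0, 0, -2, 1, 0
d²: 0, 1, 0, 0, 0, 4, 1, 0; Σd² = 6
ρ = 1 − 6·6/(8·63) = 1 − 36/504 = 0.929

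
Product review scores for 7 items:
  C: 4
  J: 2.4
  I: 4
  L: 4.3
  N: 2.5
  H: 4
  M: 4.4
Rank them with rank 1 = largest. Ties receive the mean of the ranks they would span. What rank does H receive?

Sorted (descending): 4.4, 4.3, 4, 4, 4, 2.5, 2.4
The 3 values of 4 occupy positions 3–5 → average rank 4.
H has value 4 → rank 4.

4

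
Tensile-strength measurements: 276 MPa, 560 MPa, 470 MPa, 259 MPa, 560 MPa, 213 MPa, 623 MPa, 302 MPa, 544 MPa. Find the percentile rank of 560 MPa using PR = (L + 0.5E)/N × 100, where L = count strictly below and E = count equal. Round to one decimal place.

N = 9.
Strictly below 560: 6. Equal to 560: 2.
PR = (6 + 0.5·2)/9 × 100 = 77.8

77.8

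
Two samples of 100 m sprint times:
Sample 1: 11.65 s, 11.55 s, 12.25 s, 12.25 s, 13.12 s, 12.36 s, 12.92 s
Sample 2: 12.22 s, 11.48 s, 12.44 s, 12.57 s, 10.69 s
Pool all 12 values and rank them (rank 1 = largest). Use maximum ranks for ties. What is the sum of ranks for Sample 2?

Sorted (descending): 13.12, 12.92, 12.57, 12.44, 12.36, 12.25, 12.25, 12.22, 11.65, 11.55, 11.48, 10.69
The 2 values of 12.25 occupy positions 6–7 → each gets rank 7.
Sample 2 values → pooled ranks: 12.22→8, 11.48→11, 12.44→4, 12.57→3, 10.69→12
Rank sum = 8 + 11 + 4 + 3 + 12 = 38

38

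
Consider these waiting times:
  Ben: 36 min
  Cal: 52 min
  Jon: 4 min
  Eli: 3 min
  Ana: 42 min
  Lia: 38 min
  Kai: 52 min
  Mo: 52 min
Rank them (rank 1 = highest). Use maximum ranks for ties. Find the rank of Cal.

3

Sorted (descending): 52, 52, 52, 42, 38, 36, 4, 3
The 3 values of 52 occupy positions 1–3 → each gets rank 3.
Cal has value 52 min → rank 3.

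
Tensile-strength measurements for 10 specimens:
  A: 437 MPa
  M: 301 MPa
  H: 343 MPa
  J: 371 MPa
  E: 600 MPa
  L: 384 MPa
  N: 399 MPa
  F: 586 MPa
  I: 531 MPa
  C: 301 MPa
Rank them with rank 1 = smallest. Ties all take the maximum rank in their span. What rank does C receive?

Sorted (ascending): 301, 301, 343, 371, 384, 399, 437, 531, 586, 600
The 2 values of 301 occupy positions 1–2 → each gets rank 2.
C has value 301 MPa → rank 2.

2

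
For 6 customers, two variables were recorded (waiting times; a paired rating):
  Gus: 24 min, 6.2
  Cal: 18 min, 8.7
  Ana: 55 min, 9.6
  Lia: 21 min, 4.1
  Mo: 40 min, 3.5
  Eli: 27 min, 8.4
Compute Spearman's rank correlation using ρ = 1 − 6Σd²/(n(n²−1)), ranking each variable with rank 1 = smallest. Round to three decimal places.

Ranks of variable 1: 3, 1, 6, 2, 5, 4
Ranks of variable 2: 3, 5, 6, 2, 1, 4
d = r₁ − r₂: 0, -4, 0, 0, 4, 0
d²: 0, 16, 0, 0, 16, 0; Σd² = 32
ρ = 1 − 6·32/(6·35) = 1 − 192/210 = 0.086

0.086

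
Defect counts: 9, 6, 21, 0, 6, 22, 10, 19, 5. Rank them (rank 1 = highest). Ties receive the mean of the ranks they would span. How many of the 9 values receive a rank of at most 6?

5

Sorted (descending): 22, 21, 19, 10, 9, 6, 6, 5, 0
The 2 values of 6 occupy positions 6–7 → average rank (6+7)/2 = 6.5.
Ranks ≤ 6: {1, 2, 3, 4, 5} → 5 values.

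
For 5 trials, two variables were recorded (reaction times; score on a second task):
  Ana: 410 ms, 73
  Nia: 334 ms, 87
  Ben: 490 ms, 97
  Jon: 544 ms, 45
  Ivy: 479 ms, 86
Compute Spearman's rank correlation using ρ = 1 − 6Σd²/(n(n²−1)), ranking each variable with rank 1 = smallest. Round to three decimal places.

Ranks of variable 1: 2, 1, 4, 5, 3
Ranks of variable 2: 2, 4, 5, 1, 3
d = r₁ − r₂: 0, -3, -1, 4, 0
d²: 0, 9, 1, 16, 0; Σd² = 26
ρ = 1 − 6·26/(5·24) = 1 − 156/120 = -0.300

-0.300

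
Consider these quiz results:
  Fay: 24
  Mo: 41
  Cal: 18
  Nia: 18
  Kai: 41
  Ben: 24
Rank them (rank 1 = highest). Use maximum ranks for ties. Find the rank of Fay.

Sorted (descending): 41, 41, 24, 24, 18, 18
The 2 values of 41 occupy positions 1–2 → each gets rank 2.
The 2 values of 24 occupy positions 3–4 → each gets rank 4.
The 2 values of 18 occupy positions 5–6 → each gets rank 6.
Fay has value 24 → rank 4.

4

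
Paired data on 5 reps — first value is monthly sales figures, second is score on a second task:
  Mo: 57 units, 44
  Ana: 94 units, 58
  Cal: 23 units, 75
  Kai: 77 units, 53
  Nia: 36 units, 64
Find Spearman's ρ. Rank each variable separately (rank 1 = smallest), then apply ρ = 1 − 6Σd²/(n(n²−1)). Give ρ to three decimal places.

Ranks of variable 1: 3, 5, 1, 4, 2
Ranks of variable 2: 1, 3, 5, 2, 4
d = r₁ − r₂: 2, 2, -4, 2, -2
d²: 4, 4, 16, 4, 4; Σd² = 32
ρ = 1 − 6·32/(5·24) = 1 − 192/120 = -0.600

-0.600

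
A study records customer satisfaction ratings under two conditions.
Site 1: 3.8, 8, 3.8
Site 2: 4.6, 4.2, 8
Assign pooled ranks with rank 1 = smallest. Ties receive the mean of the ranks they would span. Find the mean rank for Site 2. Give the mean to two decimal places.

4.17

Sorted (ascending): 3.8, 3.8, 4.2, 4.6, 8, 8
The 2 values of 3.8 occupy positions 1–2 → average rank (1+2)/2 = 1.5.
The 2 values of 8 occupy positions 5–6 → average rank (5+6)/2 = 5.5.
Site 2 values → pooled ranks: 4.6→4, 4.2→3, 8→5.5
Mean rank = (4 + 3 + 5.5) / 3 = 4.17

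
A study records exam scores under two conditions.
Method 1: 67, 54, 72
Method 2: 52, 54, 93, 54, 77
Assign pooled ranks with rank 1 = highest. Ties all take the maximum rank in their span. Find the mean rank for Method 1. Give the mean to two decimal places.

4.67

Sorted (descending): 93, 77, 72, 67, 54, 54, 54, 52
The 3 values of 54 occupy positions 5–7 → each gets rank 7.
Method 1 values → pooled ranks: 67→4, 54→7, 72→3
Mean rank = (4 + 7 + 3) / 3 = 4.67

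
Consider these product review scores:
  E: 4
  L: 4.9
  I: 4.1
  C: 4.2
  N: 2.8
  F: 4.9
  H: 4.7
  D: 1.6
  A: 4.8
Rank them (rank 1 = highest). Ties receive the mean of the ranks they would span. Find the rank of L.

1.5

Sorted (descending): 4.9, 4.9, 4.8, 4.7, 4.2, 4.1, 4, 2.8, 1.6
The 2 values of 4.9 occupy positions 1–2 → average rank (1+2)/2 = 1.5.
L has value 4.9 → rank 1.5.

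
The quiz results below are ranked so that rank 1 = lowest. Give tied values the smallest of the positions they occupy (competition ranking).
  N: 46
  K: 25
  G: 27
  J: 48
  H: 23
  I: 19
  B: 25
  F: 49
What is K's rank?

3

Sorted (ascending): 19, 23, 25, 25, 27, 46, 48, 49
The 2 values of 25 occupy positions 3–4 → each gets rank 3.
K has value 25 → rank 3.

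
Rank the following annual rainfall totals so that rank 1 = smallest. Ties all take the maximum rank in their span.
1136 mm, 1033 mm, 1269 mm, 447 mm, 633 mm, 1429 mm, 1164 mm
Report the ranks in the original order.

Sorted (ascending): 447, 633, 1033, 1136, 1164, 1269, 1429
No ties — each value takes its position as its rank.

4, 3, 6, 1, 2, 7, 5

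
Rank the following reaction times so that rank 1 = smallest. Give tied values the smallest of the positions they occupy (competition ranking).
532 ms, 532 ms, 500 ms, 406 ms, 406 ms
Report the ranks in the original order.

Sorted (ascending): 406, 406, 500, 532, 532
The 2 values of 406 occupy positions 1–2 → each gets rank 1.
The 2 values of 532 occupy positions 4–5 → each gets rank 4.

4, 4, 3, 1, 1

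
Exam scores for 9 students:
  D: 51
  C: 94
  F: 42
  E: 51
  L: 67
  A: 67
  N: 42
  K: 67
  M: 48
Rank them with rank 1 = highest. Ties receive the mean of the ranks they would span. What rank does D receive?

5.5

Sorted (descending): 94, 67, 67, 67, 51, 51, 48, 42, 42
The 3 values of 67 occupy positions 2–4 → average rank 3.
The 2 values of 51 occupy positions 5–6 → average rank (5+6)/2 = 5.5.
The 2 values of 42 occupy positions 8–9 → average rank (8+9)/2 = 8.5.
D has value 51 → rank 5.5.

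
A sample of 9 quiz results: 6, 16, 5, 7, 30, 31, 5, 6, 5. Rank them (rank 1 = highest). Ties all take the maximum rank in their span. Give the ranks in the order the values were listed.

Sorted (descending): 31, 30, 16, 7, 6, 6, 5, 5, 5
The 2 values of 6 occupy positions 5–6 → each gets rank 6.
The 3 values of 5 occupy positions 7–9 → each gets rank 9.

6, 3, 9, 4, 2, 1, 9, 6, 9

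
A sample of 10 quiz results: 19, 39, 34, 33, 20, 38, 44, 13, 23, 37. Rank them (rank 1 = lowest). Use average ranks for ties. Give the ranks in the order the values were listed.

2, 9, 6, 5, 3, 8, 10, 1, 4, 7

Sorted (ascending): 13, 19, 20, 23, 33, 34, 37, 38, 39, 44
No ties — each value takes its position as its rank.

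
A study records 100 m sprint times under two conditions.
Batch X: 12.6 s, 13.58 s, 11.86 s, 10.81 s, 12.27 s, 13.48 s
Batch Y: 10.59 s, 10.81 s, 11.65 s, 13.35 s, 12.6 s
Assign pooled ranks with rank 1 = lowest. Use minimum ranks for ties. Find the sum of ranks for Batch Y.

Sorted (ascending): 10.59, 10.81, 10.81, 11.65, 11.86, 12.27, 12.6, 12.6, 13.35, 13.48, 13.58
The 2 values of 10.81 occupy positions 2–3 → each gets rank 2.
The 2 values of 12.6 occupy positions 7–8 → each gets rank 7.
Batch Y values → pooled ranks: 10.59→1, 10.81→2, 11.65→4, 13.35→9, 12.6→7
Rank sum = 1 + 2 + 4 + 9 + 7 = 23

23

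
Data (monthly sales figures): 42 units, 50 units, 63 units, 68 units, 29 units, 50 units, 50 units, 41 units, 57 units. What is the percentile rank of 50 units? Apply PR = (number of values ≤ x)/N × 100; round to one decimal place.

66.7

N = 9.
Strictly below 50: 3. Equal to 50: 3.
PR = 6/9 × 100 = 66.7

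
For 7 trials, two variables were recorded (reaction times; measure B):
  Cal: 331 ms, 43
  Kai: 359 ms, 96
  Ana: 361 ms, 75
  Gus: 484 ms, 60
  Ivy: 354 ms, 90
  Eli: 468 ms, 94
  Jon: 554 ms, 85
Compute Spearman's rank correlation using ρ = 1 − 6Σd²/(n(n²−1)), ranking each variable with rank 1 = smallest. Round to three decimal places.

Ranks of variable 1: 1, 3, 4, 6, 2, 5, 7
Ranks of variable 2: 1, 7, 3, 2, 5, 6, 4
d = r₁ − r₂: 0, -4, 1, 4, -3, -1, 3
d²: 0, 16, 1, 16, 9, 1, 9; Σd² = 52
ρ = 1 − 6·52/(7·48) = 1 − 312/336 = 0.071

0.071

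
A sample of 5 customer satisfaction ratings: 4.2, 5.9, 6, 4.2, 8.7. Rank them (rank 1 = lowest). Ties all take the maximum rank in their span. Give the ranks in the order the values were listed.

Sorted (ascending): 4.2, 4.2, 5.9, 6, 8.7
The 2 values of 4.2 occupy positions 1–2 → each gets rank 2.

2, 3, 4, 2, 5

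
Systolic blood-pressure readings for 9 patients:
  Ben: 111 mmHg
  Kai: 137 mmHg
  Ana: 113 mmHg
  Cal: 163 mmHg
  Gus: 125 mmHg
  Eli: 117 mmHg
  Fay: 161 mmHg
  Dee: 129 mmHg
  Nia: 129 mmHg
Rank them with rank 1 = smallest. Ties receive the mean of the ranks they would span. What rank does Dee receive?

5.5

Sorted (ascending): 111, 113, 117, 125, 129, 129, 137, 161, 163
The 2 values of 129 occupy positions 5–6 → average rank (5+6)/2 = 5.5.
Dee has value 129 mmHg → rank 5.5.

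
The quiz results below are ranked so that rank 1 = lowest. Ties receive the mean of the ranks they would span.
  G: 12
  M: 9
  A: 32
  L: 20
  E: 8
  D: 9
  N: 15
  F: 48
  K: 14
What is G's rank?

Sorted (ascending): 8, 9, 9, 12, 14, 15, 20, 32, 48
The 2 values of 9 occupy positions 2–3 → average rank (2+3)/2 = 2.5.
G has value 12 → rank 4.

4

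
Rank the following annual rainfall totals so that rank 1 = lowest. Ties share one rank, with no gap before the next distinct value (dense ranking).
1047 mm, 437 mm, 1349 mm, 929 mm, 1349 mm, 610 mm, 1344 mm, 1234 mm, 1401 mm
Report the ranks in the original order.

Sorted (ascending): 437, 610, 929, 1047, 1234, 1344, 1349, 1349, 1401
The 2 values of 1349 share dense rank 7.
Remaining distinct values take the next consecutive integers.

4, 1, 7, 3, 7, 2, 6, 5, 8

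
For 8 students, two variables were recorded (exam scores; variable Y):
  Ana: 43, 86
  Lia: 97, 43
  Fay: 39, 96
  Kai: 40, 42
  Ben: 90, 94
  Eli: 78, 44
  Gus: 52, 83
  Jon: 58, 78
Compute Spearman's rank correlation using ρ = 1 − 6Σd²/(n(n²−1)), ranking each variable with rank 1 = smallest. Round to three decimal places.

-0.262

Ranks of variable 1: 3, 8, 1, 2, 7, 6, 4, 5
Ranks of variable 2: 6, 2, 8, 1, 7, 3, 5, 4
d = r₁ − r₂: -3, 6, -7, 1, 0, 3, -1, 1
d²: 9, 36, 49, 1, 0, 9, 1, 1; Σd² = 106
ρ = 1 − 6·106/(8·63) = 1 − 636/504 = -0.262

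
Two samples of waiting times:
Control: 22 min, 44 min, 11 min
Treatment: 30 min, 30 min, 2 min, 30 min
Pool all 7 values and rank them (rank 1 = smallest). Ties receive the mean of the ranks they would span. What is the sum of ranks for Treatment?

16

Sorted (ascending): 2, 11, 22, 30, 30, 30, 44
The 3 values of 30 occupy positions 4–6 → average rank 5.
Treatment values → pooled ranks: 30→5, 30→5, 2→1, 30→5
Rank sum = 5 + 5 + 1 + 5 = 16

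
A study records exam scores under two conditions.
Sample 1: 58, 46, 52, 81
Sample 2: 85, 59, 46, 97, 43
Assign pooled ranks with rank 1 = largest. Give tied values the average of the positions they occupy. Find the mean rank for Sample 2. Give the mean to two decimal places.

4.70

Sorted (descending): 97, 85, 81, 59, 58, 52, 46, 46, 43
The 2 values of 46 occupy positions 7–8 → average rank (7+8)/2 = 7.5.
Sample 2 values → pooled ranks: 85→2, 59→4, 46→7.5, 97→1, 43→9
Mean rank = (2 + 4 + 7.5 + 1 + 9) / 5 = 4.70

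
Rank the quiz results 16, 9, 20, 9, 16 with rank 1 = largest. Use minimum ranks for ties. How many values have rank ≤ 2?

3

Sorted (descending): 20, 16, 16, 9, 9
The 2 values of 16 occupy positions 2–3 → each gets rank 2.
The 2 values of 9 occupy positions 4–5 → each gets rank 4.
Ranks ≤ 2: {1, 2, 2} → 3 values.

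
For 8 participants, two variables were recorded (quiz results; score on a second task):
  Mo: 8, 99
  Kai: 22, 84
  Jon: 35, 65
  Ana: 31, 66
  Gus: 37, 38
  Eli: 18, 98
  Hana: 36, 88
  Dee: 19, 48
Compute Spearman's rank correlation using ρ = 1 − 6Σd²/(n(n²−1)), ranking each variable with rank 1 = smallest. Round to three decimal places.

Ranks of variable 1: 1, 4, 6, 5, 8, 2, 7, 3
Ranks of variable 2: 8, 5, 3, 4, 1, 7, 6, 2
d = r₁ − r₂: -7, -1, 3, 1, 7, -5, 1, 1
d²: 49, 1, 9, 1, 49, 25, 1, 1; Σd² = 136
ρ = 1 − 6·136/(8·63) = 1 − 816/504 = -0.619

-0.619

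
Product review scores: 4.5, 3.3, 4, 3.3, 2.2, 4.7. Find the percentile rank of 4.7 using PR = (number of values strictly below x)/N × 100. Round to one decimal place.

N = 6.
Strictly below 4.7: 5. Equal to 4.7: 1.
PR = 5/6 × 100 = 83.3

83.3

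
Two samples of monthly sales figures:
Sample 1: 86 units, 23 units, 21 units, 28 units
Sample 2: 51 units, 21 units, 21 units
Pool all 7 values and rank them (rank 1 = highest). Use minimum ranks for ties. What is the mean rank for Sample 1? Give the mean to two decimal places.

3.25

Sorted (descending): 86, 51, 28, 23, 21, 21, 21
The 3 values of 21 occupy positions 5–7 → each gets rank 5.
Sample 1 values → pooled ranks: 86→1, 23→4, 21→5, 28→3
Mean rank = (1 + 4 + 5 + 3) / 4 = 3.25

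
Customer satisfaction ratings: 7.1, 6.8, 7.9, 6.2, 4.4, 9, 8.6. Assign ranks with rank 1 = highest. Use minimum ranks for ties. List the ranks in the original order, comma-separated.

4, 5, 3, 6, 7, 1, 2

Sorted (descending): 9, 8.6, 7.9, 7.1, 6.8, 6.2, 4.4
No ties — each value takes its position as its rank.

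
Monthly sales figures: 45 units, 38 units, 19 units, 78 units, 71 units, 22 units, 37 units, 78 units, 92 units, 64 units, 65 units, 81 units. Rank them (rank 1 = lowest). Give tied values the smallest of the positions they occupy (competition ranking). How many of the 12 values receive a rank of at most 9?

Sorted (ascending): 19, 22, 37, 38, 45, 64, 65, 71, 78, 78, 81, 92
The 2 values of 78 occupy positions 9–10 → each gets rank 9.
Ranks ≤ 9: {1, 2, 3, 4, 5, 6, 7, 8, 9, 9} → 10 values.

10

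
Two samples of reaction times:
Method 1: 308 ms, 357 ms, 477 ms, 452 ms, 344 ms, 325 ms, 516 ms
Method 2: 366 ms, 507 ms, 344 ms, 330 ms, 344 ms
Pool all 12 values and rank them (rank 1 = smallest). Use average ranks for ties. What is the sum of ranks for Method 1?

Sorted (ascending): 308, 325, 330, 344, 344, 344, 357, 366, 452, 477, 507, 516
The 3 values of 344 occupy positions 4–6 → average rank 5.
Method 1 values → pooled ranks: 308→1, 357→7, 477→10, 452→9, 344→5, 325→2, 516→12
Rank sum = 1 + 7 + 10 + 9 + 5 + 2 + 12 = 46

46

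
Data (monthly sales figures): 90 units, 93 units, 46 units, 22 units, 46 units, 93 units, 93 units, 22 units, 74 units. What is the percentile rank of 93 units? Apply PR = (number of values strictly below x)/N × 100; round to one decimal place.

N = 9.
Strictly below 93: 6. Equal to 93: 3.
PR = 6/9 × 100 = 66.7

66.7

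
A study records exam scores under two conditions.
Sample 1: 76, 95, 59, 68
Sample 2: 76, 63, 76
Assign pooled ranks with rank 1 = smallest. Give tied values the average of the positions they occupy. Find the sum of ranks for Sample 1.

16

Sorted (ascending): 59, 63, 68, 76, 76, 76, 95
The 3 values of 76 occupy positions 4–6 → average rank 5.
Sample 1 values → pooled ranks: 76→5, 95→7, 59→1, 68→3
Rank sum = 5 + 7 + 1 + 3 = 16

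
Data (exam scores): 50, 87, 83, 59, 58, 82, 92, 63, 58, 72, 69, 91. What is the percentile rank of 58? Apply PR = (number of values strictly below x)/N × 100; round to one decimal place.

8.3

N = 12.
Strictly below 58: 1. Equal to 58: 2.
PR = 1/12 × 100 = 8.3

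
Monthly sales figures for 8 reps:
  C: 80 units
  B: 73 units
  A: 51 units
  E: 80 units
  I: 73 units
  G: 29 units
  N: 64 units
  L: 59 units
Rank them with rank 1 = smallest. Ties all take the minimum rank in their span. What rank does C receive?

7

Sorted (ascending): 29, 51, 59, 64, 73, 73, 80, 80
The 2 values of 73 occupy positions 5–6 → each gets rank 5.
The 2 values of 80 occupy positions 7–8 → each gets rank 7.
C has value 80 units → rank 7.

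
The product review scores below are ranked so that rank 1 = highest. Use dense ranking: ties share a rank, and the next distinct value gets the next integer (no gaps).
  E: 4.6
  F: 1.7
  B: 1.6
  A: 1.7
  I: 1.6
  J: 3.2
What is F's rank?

3

Sorted (descending): 4.6, 3.2, 1.7, 1.7, 1.6, 1.6
The 2 values of 1.7 share dense rank 3.
The 2 values of 1.6 share dense rank 4.
Remaining distinct values take the next consecutive integers.
F has value 1.7 → rank 3.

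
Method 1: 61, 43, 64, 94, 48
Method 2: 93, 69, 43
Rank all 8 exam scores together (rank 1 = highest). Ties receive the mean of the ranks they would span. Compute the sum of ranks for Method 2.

12.5

Sorted (descending): 94, 93, 69, 64, 61, 48, 43, 43
The 2 values of 43 occupy positions 7–8 → average rank (7+8)/2 = 7.5.
Method 2 values → pooled ranks: 93→2, 69→3, 43→7.5
Rank sum = 2 + 3 + 7.5 = 12.5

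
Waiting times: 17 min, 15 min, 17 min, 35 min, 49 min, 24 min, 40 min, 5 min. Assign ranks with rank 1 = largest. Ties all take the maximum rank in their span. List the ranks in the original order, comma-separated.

6, 7, 6, 3, 1, 4, 2, 8

Sorted (descending): 49, 40, 35, 24, 17, 17, 15, 5
The 2 values of 17 occupy positions 5–6 → each gets rank 6.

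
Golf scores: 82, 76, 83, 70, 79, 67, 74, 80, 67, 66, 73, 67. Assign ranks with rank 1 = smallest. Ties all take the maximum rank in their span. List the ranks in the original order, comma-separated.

11, 8, 12, 5, 9, 4, 7, 10, 4, 1, 6, 4

Sorted (ascending): 66, 67, 67, 67, 70, 73, 74, 76, 79, 80, 82, 83
The 3 values of 67 occupy positions 2–4 → each gets rank 4.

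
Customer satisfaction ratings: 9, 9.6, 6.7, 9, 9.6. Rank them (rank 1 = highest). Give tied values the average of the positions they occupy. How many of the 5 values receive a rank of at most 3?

2

Sorted (descending): 9.6, 9.6, 9, 9, 6.7
The 2 values of 9.6 occupy positions 1–2 → average rank (1+2)/2 = 1.5.
The 2 values of 9 occupy positions 3–4 → average rank (3+4)/2 = 3.5.
Ranks ≤ 3: {1.5, 1.5} → 2 values.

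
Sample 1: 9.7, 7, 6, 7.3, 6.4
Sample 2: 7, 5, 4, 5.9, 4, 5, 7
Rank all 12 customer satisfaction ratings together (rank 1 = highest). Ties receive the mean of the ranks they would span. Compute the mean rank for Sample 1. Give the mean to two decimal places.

Sorted (descending): 9.7, 7.3, 7, 7, 7, 6.4, 6, 5.9, 5, 5, 4, 4
The 3 values of 7 occupy positions 3–5 → average rank 4.
The 2 values of 5 occupy positions 9–10 → average rank (9+10)/2 = 9.5.
The 2 values of 4 occupy positions 11–12 → average rank (11+12)/2 = 11.5.
Sample 1 values → pooled ranks: 9.7→1, 7→4, 6→7, 7.3→2, 6.4→6
Mean rank = (1 + 4 + 7 + 2 + 6) / 5 = 4.00

4.00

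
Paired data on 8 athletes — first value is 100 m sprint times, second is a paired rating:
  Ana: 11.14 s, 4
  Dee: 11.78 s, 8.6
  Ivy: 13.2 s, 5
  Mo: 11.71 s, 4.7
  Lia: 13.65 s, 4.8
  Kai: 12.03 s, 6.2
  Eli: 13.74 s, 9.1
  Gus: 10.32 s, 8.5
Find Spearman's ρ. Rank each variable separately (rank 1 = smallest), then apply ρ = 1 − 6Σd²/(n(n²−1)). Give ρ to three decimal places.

0.333

Ranks of variable 1: 2, 4, 6, 3, 7, 5, 8, 1
Ranks of variable 2: 1, 7, 4, 2, 3, 5, 8, 6
d = r₁ − r₂: 1, -3, 2, 1, 4, 0, 0, -5
d²: 1, 9, 4, 1, 16, 0, 0, 25; Σd² = 56
ρ = 1 − 6·56/(8·63) = 1 − 336/504 = 0.333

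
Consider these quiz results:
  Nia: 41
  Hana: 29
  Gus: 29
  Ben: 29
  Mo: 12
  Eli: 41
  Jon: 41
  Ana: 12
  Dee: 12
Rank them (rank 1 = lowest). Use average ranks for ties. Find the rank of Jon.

8

Sorted (ascending): 12, 12, 12, 29, 29, 29, 41, 41, 41
The 3 values of 12 occupy positions 1–3 → average rank 2.
The 3 values of 29 occupy positions 4–6 → average rank 5.
The 3 values of 41 occupy positions 7–9 → average rank 8.
Jon has value 41 → rank 8.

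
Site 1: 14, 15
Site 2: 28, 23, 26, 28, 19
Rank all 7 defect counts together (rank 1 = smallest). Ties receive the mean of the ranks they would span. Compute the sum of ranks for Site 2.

25

Sorted (ascending): 14, 15, 19, 23, 26, 28, 28
The 2 values of 28 occupy positions 6–7 → average rank (6+7)/2 = 6.5.
Site 2 values → pooled ranks: 28→6.5, 23→4, 26→5, 28→6.5, 19→3
Rank sum = 6.5 + 4 + 5 + 6.5 + 3 = 25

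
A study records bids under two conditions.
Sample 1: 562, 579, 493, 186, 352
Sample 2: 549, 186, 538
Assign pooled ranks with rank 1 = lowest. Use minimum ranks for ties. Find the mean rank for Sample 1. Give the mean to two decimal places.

Sorted (ascending): 186, 186, 352, 493, 538, 549, 562, 579
The 2 values of 186 occupy positions 1–2 → each gets rank 1.
Sample 1 values → pooled ranks: 562→7, 579→8, 493→4, 186→1, 352→3
Mean rank = (7 + 8 + 4 + 1 + 3) / 5 = 4.60

4.60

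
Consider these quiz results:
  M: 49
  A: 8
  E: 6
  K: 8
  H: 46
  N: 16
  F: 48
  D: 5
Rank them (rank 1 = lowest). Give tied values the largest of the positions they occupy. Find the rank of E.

2

Sorted (ascending): 5, 6, 8, 8, 16, 46, 48, 49
The 2 values of 8 occupy positions 3–4 → each gets rank 4.
E has value 6 → rank 2.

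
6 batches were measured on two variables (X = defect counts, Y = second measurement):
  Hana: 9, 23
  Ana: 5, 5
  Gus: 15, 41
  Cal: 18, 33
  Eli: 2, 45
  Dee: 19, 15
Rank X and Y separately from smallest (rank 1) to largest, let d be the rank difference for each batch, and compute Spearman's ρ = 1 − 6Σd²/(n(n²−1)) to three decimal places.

Ranks of variable 1: 3, 2, 4, 5, 1, 6
Ranks of variable 2: 3, 1, 5, 4, 6, 2
d = r₁ − r₂: 0, 1, -1, 1, -5, 4
d²: 0, 1, 1, 1, 25, 16; Σd² = 44
ρ = 1 − 6·44/(6·35) = 1 − 264/210 = -0.257

-0.257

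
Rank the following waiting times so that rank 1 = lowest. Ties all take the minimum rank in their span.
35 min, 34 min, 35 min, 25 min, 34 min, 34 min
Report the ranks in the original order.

5, 2, 5, 1, 2, 2

Sorted (ascending): 25, 34, 34, 34, 35, 35
The 3 values of 34 occupy positions 2–4 → each gets rank 2.
The 2 values of 35 occupy positions 5–6 → each gets rank 5.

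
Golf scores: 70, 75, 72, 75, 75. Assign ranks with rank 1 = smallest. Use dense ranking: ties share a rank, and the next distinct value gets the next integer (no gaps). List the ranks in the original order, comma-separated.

1, 3, 2, 3, 3

Sorted (ascending): 70, 72, 75, 75, 75
The 3 values of 75 share dense rank 3.
Remaining distinct values take the next consecutive integers.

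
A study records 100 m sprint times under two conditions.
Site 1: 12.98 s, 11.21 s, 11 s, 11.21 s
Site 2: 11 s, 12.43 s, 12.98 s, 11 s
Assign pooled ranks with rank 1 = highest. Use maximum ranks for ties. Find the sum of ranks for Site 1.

20

Sorted (descending): 12.98, 12.98, 12.43, 11.21, 11.21, 11, 11, 11
The 2 values of 12.98 occupy positions 1–2 → each gets rank 2.
The 2 values of 11.21 occupy positions 4–5 → each gets rank 5.
The 3 values of 11 occupy positions 6–8 → each gets rank 8.
Site 1 values → pooled ranks: 12.98→2, 11.21→5, 11→8, 11.21→5
Rank sum = 2 + 5 + 8 + 5 = 20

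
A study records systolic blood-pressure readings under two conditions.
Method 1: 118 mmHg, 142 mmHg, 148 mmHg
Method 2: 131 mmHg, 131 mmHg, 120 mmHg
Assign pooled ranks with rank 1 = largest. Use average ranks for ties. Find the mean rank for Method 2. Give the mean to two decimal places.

Sorted (descending): 148, 142, 131, 131, 120, 118
The 2 values of 131 occupy positions 3–4 → average rank (3+4)/2 = 3.5.
Method 2 values → pooled ranks: 131→3.5, 131→3.5, 120→5
Mean rank = (3.5 + 3.5 + 5) / 3 = 4.00

4.00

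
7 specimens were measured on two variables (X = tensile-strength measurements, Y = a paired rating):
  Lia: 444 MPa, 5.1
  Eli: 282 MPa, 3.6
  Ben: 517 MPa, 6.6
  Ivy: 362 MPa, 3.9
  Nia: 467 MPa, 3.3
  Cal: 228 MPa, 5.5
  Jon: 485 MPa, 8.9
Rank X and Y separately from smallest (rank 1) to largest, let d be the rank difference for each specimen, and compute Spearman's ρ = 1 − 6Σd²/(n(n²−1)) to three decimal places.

0.393

Ranks of variable 1: 4, 2, 7, 3, 5, 1, 6
Ranks of variable 2: 4, 2, 6, 3, 1, 5, 7
d = r₁ − r₂: 0, 0, 1, 0, 4, -4, -1
d²: 0, 0, 1, 0, 16, 16, 1; Σd² = 34
ρ = 1 − 6·34/(7·48) = 1 − 204/336 = 0.393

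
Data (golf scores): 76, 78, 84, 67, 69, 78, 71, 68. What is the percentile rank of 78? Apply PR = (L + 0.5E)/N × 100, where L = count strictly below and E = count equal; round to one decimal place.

N = 8.
Strictly below 78: 5. Equal to 78: 2.
PR = (5 + 0.5·2)/8 × 100 = 75.0

75.0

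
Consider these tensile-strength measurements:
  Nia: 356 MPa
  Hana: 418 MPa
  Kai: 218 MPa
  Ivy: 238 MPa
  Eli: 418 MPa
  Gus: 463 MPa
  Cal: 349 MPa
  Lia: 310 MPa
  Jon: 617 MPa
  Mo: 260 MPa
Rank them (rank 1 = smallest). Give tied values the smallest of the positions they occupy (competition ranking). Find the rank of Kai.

1

Sorted (ascending): 218, 238, 260, 310, 349, 356, 418, 418, 463, 617
The 2 values of 418 occupy positions 7–8 → each gets rank 7.
Kai has value 218 MPa → rank 1.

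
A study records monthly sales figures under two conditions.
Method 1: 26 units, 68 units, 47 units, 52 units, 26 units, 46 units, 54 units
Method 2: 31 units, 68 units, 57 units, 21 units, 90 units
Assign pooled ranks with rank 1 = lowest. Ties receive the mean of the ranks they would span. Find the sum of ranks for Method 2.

36.5

Sorted (ascending): 21, 26, 26, 31, 46, 47, 52, 54, 57, 68, 68, 90
The 2 values of 26 occupy positions 2–3 → average rank (2+3)/2 = 2.5.
The 2 values of 68 occupy positions 10–11 → average rank (10+11)/2 = 10.5.
Method 2 values → pooled ranks: 31→4, 68→10.5, 57→9, 21→1, 90→12
Rank sum = 4 + 10.5 + 9 + 1 + 12 = 36.5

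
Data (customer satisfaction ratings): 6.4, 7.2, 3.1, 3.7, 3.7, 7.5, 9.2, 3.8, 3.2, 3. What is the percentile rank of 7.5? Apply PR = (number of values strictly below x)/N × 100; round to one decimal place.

80.0

N = 10.
Strictly below 7.5: 8. Equal to 7.5: 1.
PR = 8/10 × 100 = 80.0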